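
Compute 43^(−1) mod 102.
43^(−1) ≡ 19 (mod 102)

Apply the extended Euclidean algorithm to (102, 43), tracking rows (r, s, t) with s·102 + t·43 = r. Each division r_prev = q·r_cur + r_new produces the new row as (previous row) − q·(current row):
  row A: (102, 1, 0)   [1·102 + 0·43 = 102]
  row B: (43, 0, 1)   [0·102 + 1·43 = 43]
  102 = 2·43 + 16   → row C = row A − 2·row B = (16, 1, −2)   [check: 1·102 − 2·43 = 16]
  43 = 2·16 + 11   → row D = row B − 2·row C = (11, −2, 5)   [check: −2·102 + 5·43 = 11]
  16 = 1·11 + 5   → row E = row C − 1·row D = (5, 3, −7)   [check: 3·102 − 7·43 = 5]
  11 = 2·5 + 1   → row F = row D − 2·row E = (1, −8, 19)   [check: −8·102 + 19·43 = 1]
  5 = 5·1 + 0   → remainder 0, stop. gcd = 1 (last nonzero row F).
The gcd is 1, so 43 is invertible mod 102. The last nonzero row gives −8·102 + 19·43 = 1, so t = 19. So 43^(−1) ≡ 19 (mod 102). Verify: 43 · 19 = 817 ≡ 1 (mod 102). ✓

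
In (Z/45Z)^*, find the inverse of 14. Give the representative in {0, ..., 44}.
Apply the extended Euclidean algorithm to (45, 14), tracking rows (r, s, t) with s·45 + t·14 = r. Each division r_prev = q·r_cur + r_new produces the new row as (previous row) − q·(current row):
  row A: (45, 1, 0)   [1·45 + 0·14 = 45]
  row B: (14, 0, 1)   [0·45 + 1·14 = 14]
  45 = 3·14 + 3   → row C = row A − 3·row B = (3, 1, −3)   [check: 1·45 − 3·14 = 3]
  14 = 4·3 + 2   → row D = row B − 4·row C = (2, −4, 13)   [check: −4·45 + 13·14 = 2]
  3 = 1·2 + 1   → row E = row C − 1·row D = (1, 5, −16)   [check: 5·45 − 16·14 = 1]
  2 = 2·1 + 0   → remainder 0, stop. gcd = 1 (last nonzero row E).
The gcd is 1, so 14 is invertible mod 45. The last nonzero row gives 5·45 − 16·14 = 1, so t = −16. So 14^(−1) ≡ −16 ≡ 29 (mod 45). Verify: 14 · 29 = 406 ≡ 1 (mod 45). ✓

Final answer: 14^(−1) ≡ 29 (mod 45)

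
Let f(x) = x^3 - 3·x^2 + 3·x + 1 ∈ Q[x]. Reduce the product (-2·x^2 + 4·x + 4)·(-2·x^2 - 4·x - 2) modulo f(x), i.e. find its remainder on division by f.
a · b ≡ 4·x^2 - 64·x - 20 (mod f(x))

First multiply in Q[x] without reducing: a · b = 4·x^4 - 20·x^2 - 24·x - 8. Now divide by f(x) = x^3 - 3·x^2 + 3·x + 1, eliminating the leading term at each step:
  leading term 4·x^4: subtract (4·x)·f(x) = 4·x^4 - 12·x^3 + 12·x^2 + 4·x, leaving 12·x^3 - 32·x^2 - 28·x - 8
  leading term 12·x^3: subtract (12)·f(x) = 12·x^3 - 36·x^2 + 36·x + 12, leaving 4·x^2 - 64·x - 20
The degree is now < 3, so this is the remainder. Hence a · b ≡ 4·x^2 - 64·x - 20 in Q[x]/(f).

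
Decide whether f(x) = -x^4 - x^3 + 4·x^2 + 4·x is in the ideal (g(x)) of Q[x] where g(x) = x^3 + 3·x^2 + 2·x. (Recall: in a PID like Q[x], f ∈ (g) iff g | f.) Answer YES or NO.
YES

In Q[x] the ideal (g) consists of all multiples of g, so f ∈ (g) iff g | f, i.e. iff the remainder of f on division by g is 0. Divide f by g (g is monic, so eliminate the leading term of the running remainder at each step):
  leading term -x^4: subtract (-x)·g(x) = -x^4 - 3·x^3 - 2·x^2, leaving 2·x^3 + 6·x^2 + 4·x
  leading term 2·x^3: subtract (2)·g(x) = 2·x^3 + 6·x^2 + 4·x, leaving 0
The remainder is 0, so f(x) = g(x) · h(x) with h(x) = 2 - x. Hence g | f, i.e. f ∈ (g).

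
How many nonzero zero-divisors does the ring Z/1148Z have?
Z/1148Z has 667 nonzero zero-divisors

In Z/1148Z each nonzero element is either a unit (gcd with 1148 is 1) or a zero-divisor (gcd > 1). The number of units is φ(1148): factorise 1148 = 2^2 · 7 · 41, so φ(1148) = (2^2 − 2^1) · (7 − 1) · (41 − 1) = 2 · 6 · 40 = 480. The nonzero elements number 1148 − 1 = 1147. Hence the nonzero zero-divisors number 1147 − 480 = 667.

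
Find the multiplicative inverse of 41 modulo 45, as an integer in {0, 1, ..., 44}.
41^(−1) ≡ 11 (mod 45)

Apply the extended Euclidean algorithm to (45, 41), tracking rows (r, s, t) with s·45 + t·41 = r. Each division r_prev = q·r_cur + r_new produces the new row as (previous row) − q·(current row):
  row A: (45, 1, 0)   [1·45 + 0·41 = 45]
  row B: (41, 0, 1)   [0·45 + 1·41 = 41]
  45 = 1·41 + 4   → row C = row A − 1·row B = (4, 1, −1)   [check: 1·45 − 1·41 = 4]
  41 = 10·4 + 1   → row D = row B − 10·row C = (1, −10, 11)   [check: −10·45 + 11·41 = 1]
  4 = 4·1 + 0   → remainder 0, stop. gcd = 1 (last nonzero row D).
The gcd is 1, so 41 is invertible mod 45. The last nonzero row gives −10·45 + 11·41 = 1, so t = 11. So 41^(−1) ≡ 11 (mod 45). Verify: 41 · 11 = 451 ≡ 1 (mod 45). ✓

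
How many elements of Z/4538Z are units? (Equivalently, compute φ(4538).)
Z/4538Z has φ(4538) = 2268 units

An element a ∈ Z/4538Z is a unit iff gcd(a, 4538) = 1, so the number of units is φ(4538). φ is multiplicative, with φ(p^e) = p^e − p^(e−1). Factorise 4538 = 2 · 2269. Then
  φ(4538) = (2 − 1) · (2269 − 1) = 1 · 2268 = 2268.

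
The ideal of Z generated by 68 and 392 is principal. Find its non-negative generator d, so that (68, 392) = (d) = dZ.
(68, 392) = (4); d = 4

In the PID Z, (a, b) is generated by gcd(a, b). Compute gcd(392, 68) with the extended Euclidean algorithm, tracking rows (r, s, t) with s·392 + t·68 = r:
  row A: (392, 1, 0)   [1·392 + 0·68 = 392]
  row B: (68, 0, 1)   [0·392 + 1·68 = 68]
  392 = 5·68 + 52   → row C = row A − 5·row B = (52, 1, −5)   [check: 1·392 − 5·68 = 52]
  68 = 1·52 + 16   → row D = row B − 1·row C = (16, −1, 6)   [check: −1·392 + 6·68 = 16]
  52 = 3·16 + 4   → row E = row C − 3·row D = (4, 4, −23)   [check: 4·392 − 23·68 = 4]
  16 = 4·4 + 0   → remainder 0, stop. gcd = 4 (last nonzero row E).
So gcd(68, 392) = 4, with Bézout identity 4·392 − 23·68 = 4. Containment (⊇): the Bézout identity exhibits 4 as an element of (68, 392), giving (4) ⊆ (68, 392). Containment (⊆): since 4 | 68 and 4 | 392 (68 = 4·17, 392 = 4·98), every Z-linear combination of 68 and 392 is divisible by 4, so (68, 392) ⊆ (4). Therefore (68, 392) = (4), d = 4.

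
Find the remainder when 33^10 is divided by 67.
Use repeated squaring. Binary(10) = 1010. Walk through the bits of the exponent 10 left-to-right: at each bit after the leading one, square the running value, then multiply by 33 if the bit is 1 (always reducing mod 67):
  bit 1 = 1 (leading): start with 33.
  bit 2 = 0: square 33^2 = 1089 ≡ 17 (mod 67).
  bit 3 = 1: square 17^2 = 289 ≡ 21; bit is 1, so multiply 21·33 = 693 ≡ 23 (mod 67).
  bit 4 = 0: square 23^2 = 529 ≡ 60 (mod 67).
Final value: 33^10 ≡ 60 (mod 67).

Final answer: 60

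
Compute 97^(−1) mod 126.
Apply the extended Euclidean algorithm to (126, 97), tracking rows (r, s, t) with s·126 + t·97 = r. Each division r_prev = q·r_cur + r_new produces the new row as (previous row) − q·(current row):
  row A: (126, 1, 0)   [1·126 + 0·97 = 126]
  row B: (97, 0, 1)   [0·126 + 1·97 = 97]
  126 = 1·97 + 29   → row C = row A − 1·row B = (29, 1, −1)   [check: 1·126 − 1·97 = 29]
  97 = 3·29 + 10   → row D = row B − 3·row C = (10, −3, 4)   [check: −3·126 + 4·97 = 10]
  29 = 2·10 + 9   → row E = row C − 2·row D = (9, 7, −9)   [check: 7·126 − 9·97 = 9]
  10 = 1·9 + 1   → row F = row D − 1·row E = (1, −10, 13)   [check: −10·126 + 13·97 = 1]
  9 = 9·1 + 0   → remainder 0, stop. gcd = 1 (last nonzero row F).
The gcd is 1, so 97 is invertible mod 126. The last nonzero row gives −10·126 + 13·97 = 1, so t = 13. So 97^(−1) ≡ 13 (mod 126). Verify: 97 · 13 = 1261 ≡ 1 (mod 126). ✓

Final answer: 97^(−1) ≡ 13 (mod 126)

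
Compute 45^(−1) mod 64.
Apply the extended Euclidean algorithm to (64, 45), tracking rows (r, s, t) with s·64 + t·45 = r. Each division r_prev = q·r_cur + r_new produces the new row as (previous row) − q·(current row):
  row A: (64, 1, 0)   [1·64 + 0·45 = 64]
  row B: (45, 0, 1)   [0·64 + 1·45 = 45]
  64 = 1·45 + 19   → row C = row A − 1·row B = (19, 1, −1)   [check: 1·64 − 1·45 = 19]
  45 = 2·19 + 7   → row D = row B − 2·row C = (7, −2, 3)   [check: −2·64 + 3·45 = 7]
  19 = 2·7 + 5   → row E = row C − 2·row D = (5, 5, −7)   [check: 5·64 − 7·45 = 5]
  7 = 1·5 + 2   → row F = row D − 1·row E = (2, −7, 10)   [check: −7·64 + 10·45 = 2]
  5 = 2·2 + 1   → row G = row E − 2·row F = (1, 19, −27)   [check: 19·64 − 27·45 = 1]
  2 = 2·1 + 0   → remainder 0, stop. gcd = 1 (last nonzero row G).
The gcd is 1, so 45 is invertible mod 64. The last nonzero row gives 19·64 − 27·45 = 1, so t = −27. So 45^(−1) ≡ −27 ≡ 37 (mod 64). Verify: 45 · 37 = 1665 ≡ 1 (mod 64). ✓

Final answer: 45^(−1) ≡ 37 (mod 64)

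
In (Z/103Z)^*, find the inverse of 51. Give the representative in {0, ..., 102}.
51^(−1) ≡ 101 (mod 103)

Apply the extended Euclidean algorithm to (103, 51), tracking rows (r, s, t) with s·103 + t·51 = r. Each division r_prev = q·r_cur + r_new produces the new row as (previous row) − q·(current row):
  row A: (103, 1, 0)   [1·103 + 0·51 = 103]
  row B: (51, 0, 1)   [0·103 + 1·51 = 51]
  103 = 2·51 + 1   → row C = row A − 2·row B = (1, 1, −2)   [check: 1·103 − 2·51 = 1]
  51 = 51·1 + 0   → remainder 0, stop. gcd = 1 (last nonzero row C).
The gcd is 1, so 51 is invertible mod 103. The last nonzero row gives 1·103 − 2·51 = 1, so t = −2. So 51^(−1) ≡ −2 ≡ 101 (mod 103). Verify: 51 · 101 = 5151 ≡ 1 (mod 103). ✓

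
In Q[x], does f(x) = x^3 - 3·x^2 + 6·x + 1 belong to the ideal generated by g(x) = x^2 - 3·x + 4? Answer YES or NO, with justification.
NO

In Q[x] the ideal (g) consists of all multiples of g, so f ∈ (g) iff g | f, i.e. iff the remainder of f on division by g is 0. Divide f by g (g is monic, so eliminate the leading term of the running remainder at each step):
  leading term x^3: subtract (x)·g(x) = x^3 - 3·x^2 + 4·x, leaving 2·x + 1
The remainder r(x) = 2·x + 1 ≠ 0 (and deg r < deg g), so g ∤ f, i.e. f ∉ (g).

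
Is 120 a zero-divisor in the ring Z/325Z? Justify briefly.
gcd(120, 325) = 5 > 1, so 120 is not a unit in Z/325Z. In Z/nZ every nonzero non-unit is a zero-divisor: explicitly, take b = 325/gcd = 65 ≠ 0 (mod 325); then 120·65 = 7800 = 24·325, i.e. 120·65 ≡ 0 (mod 325). So 120 is a zero-divisor.

Final answer: YES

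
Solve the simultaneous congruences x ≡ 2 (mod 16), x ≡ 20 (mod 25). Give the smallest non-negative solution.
x ≡ 370 (mod 400); the representative in [0, 400) is 370

The moduli 16, 25 are pairwise coprime, so by the CRT there is a unique solution mod 16·25 = 400.
Solve by successive substitution. Start with x ≡ 2 (mod 16).
  Combine with x ≡ 20 (mod 25): write x = 2 + 16·t and require 2 + 16·t ≡ 20 (mod 25), i.e. 16·t ≡ 20 − 2 ≡ 18 (mod 25). Since 16^(−1) ≡ 11 (mod 25), t ≡ 11·18 ≡ 23 (mod 25). So x ≡ 2 + 16·23 = 370 (mod 400).
Unique solution in [0, 400): x = 370.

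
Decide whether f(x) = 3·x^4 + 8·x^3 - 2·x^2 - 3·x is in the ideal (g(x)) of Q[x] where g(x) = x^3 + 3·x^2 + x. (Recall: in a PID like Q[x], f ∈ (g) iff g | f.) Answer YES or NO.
In Q[x] the ideal (g) consists of all multiples of g, so f ∈ (g) iff g | f, i.e. iff the remainder of f on division by g is 0. Divide f by g (g is monic, so eliminate the leading term of the running remainder at each step):
  leading term 3·x^4: subtract (3·x)·g(x) = 3·x^4 + 9·x^3 + 3·x^2, leaving -x^3 - 5·x^2 - 3·x
  leading term -x^3: subtract (-1)·g(x) = -x^3 - 3·x^2 - x, leaving -2·x^2 - 2·x
The remainder r(x) = -2·x^2 - 2·x ≠ 0 (and deg r < deg g), so g ∤ f, i.e. f ∉ (g).

Final answer: NO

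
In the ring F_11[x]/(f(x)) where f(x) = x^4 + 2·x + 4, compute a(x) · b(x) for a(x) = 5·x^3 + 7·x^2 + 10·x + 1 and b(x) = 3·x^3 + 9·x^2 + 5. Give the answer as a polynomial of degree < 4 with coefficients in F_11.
Multiply as integer polynomials: a · b = 15·x^6 + 66·x^5 + 93·x^4 + 118·x^3 + 44·x^2 + 50·x + 5. Reducing coefficients mod 11: a · b ≡ 4·x^6 + 5·x^4 + 8·x^3 + 6·x + 5. Now divide by f(x) = x^4 + 2·x + 4 in F_11[x], eliminating the leading term at each step:
  leading term 4·x^6: subtract (4·x^2)·f(x) = 4·x^6 + 8·x^3 + 5·x^2, leaving 5·x^4 + 6·x^2 + 6·x + 5 (coefficients mod 11)
  leading term 5·x^4: subtract (5)·f(x) = 5·x^4 + 10·x + 9, leaving 6·x^2 + 7·x + 7 (coefficients mod 11)
The degree is now < 4, so this is the remainder. Hence a · b ≡ 6·x^2 + 7·x + 7 in F_11[x]/(f).

Final answer: a · b ≡ 6·x^2 + 7·x + 7 (mod f(x))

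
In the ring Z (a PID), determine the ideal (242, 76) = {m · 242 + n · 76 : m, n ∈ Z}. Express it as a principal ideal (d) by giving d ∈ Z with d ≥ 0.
(242, 76) = (2); d = 2

In the PID Z, (a, b) is generated by gcd(a, b). Compute gcd(242, 76) with the extended Euclidean algorithm, tracking rows (r, s, t) with s·242 + t·76 = r:
  row A: (242, 1, 0)   [1·242 + 0·76 = 242]
  row B: (76, 0, 1)   [0·242 + 1·76 = 76]
  242 = 3·76 + 14   → row C = row A − 3·row B = (14, 1, −3)   [check: 1·242 − 3·76 = 14]
  76 = 5·14 + 6   → row D = row B − 5·row C = (6, −5, 16)   [check: −5·242 + 16·76 = 6]
  14 = 2·6 + 2   → row E = row C − 2·row D = (2, 11, −35)   [check: 11·242 − 35·76 = 2]
  6 = 3·2 + 0   → remainder 0, stop. gcd = 2 (last nonzero row E).
So gcd(242, 76) = 2, with Bézout identity 11·242 − 35·76 = 2. Containment (⊇): the Bézout identity exhibits 2 as an element of (242, 76), giving (2) ⊆ (242, 76). Containment (⊆): since 2 | 242 and 2 | 76 (242 = 2·121, 76 = 2·38), every Z-linear combination of 242 and 76 is divisible by 2, so (242, 76) ⊆ (2). Therefore (242, 76) = (2), d = 2.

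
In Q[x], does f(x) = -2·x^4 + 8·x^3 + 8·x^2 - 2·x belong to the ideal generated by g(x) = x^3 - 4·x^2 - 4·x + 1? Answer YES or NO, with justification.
In Q[x] the ideal (g) consists of all multiples of g, so f ∈ (g) iff g | f, i.e. iff the remainder of f on division by g is 0. Divide f by g (g is monic, so eliminate the leading term of the running remainder at each step):
  leading term -2·x^4: subtract (-2·x)·g(x) = -2·x^4 + 8·x^3 + 8·x^2 - 2·x, leaving 0
The remainder is 0, so f(x) = g(x) · h(x) with h(x) = -2·x. Hence g | f, i.e. f ∈ (g).

Final answer: YES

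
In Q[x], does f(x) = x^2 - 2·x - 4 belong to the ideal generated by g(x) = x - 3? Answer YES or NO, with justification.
NO

In Q[x] the ideal (g) consists of all multiples of g, so f ∈ (g) iff g | f, i.e. iff the remainder of f on division by g is 0. Divide f by g (g is monic, so eliminate the leading term of the running remainder at each step):
  leading term x^2: subtract (x)·g(x) = x^2 - 3·x, leaving x - 4
  leading term x: subtract (1)·g(x) = x - 3, leaving -1
The remainder r(x) = -1 ≠ 0 (and deg r < deg g), so g ∤ f, i.e. f ∉ (g).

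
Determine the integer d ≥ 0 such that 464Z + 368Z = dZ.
In the PID Z, (a, b) is generated by gcd(a, b). Compute gcd(464, 368) with the extended Euclidean algorithm, tracking rows (r, s, t) with s·464 + t·368 = r:
  row A: (464, 1, 0)   [1·464 + 0·368 = 464]
  row B: (368, 0, 1)   [0·464 + 1·368 = 368]
  464 = 1·368 + 96   → row C = row A − 1·row B = (96, 1, −1)   [check: 1·464 − 1·368 = 96]
  368 = 3·96 + 80   → row D = row B − 3·row C = (80, −3, 4)   [check: −3·464 + 4·368 = 80]
  96 = 1·80 + 16   → row E = row C − 1·row D = (16, 4, −5)   [check: 4·464 − 5·368 = 16]
  80 = 5·16 + 0   → remainder 0, stop. gcd = 16 (last nonzero row E).
So gcd(464, 368) = 16, with Bézout identity 4·464 − 5·368 = 16. Containment (⊇): the Bézout identity exhibits 16 as an element of (464, 368), giving (16) ⊆ (464, 368). Containment (⊆): since 16 | 464 and 16 | 368 (464 = 16·29, 368 = 16·23), every Z-linear combination of 464 and 368 is divisible by 16, so (464, 368) ⊆ (16). Therefore (464, 368) = (16), d = 16.

Final answer: (464, 368) = (16); d = 16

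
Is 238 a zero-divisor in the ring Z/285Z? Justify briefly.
NO

gcd(238, 285) = 1, so 238 is a unit in Z/285Z (it has a multiplicative inverse). A unit cannot be a zero-divisor: if 238·b ≡ 0 then multiplying both sides by 238^(−1) gives b ≡ 0. So 238 is not a zero-divisor.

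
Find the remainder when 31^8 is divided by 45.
Use repeated squaring. Binary(8) = 1000. Walk through the bits of the exponent 8 left-to-right: at each bit after the leading one, square the running value, then multiply by 31 if the bit is 1 (always reducing mod 45):
  bit 1 = 1 (leading): start with 31.
  bit 2 = 0: square 31^2 = 961 ≡ 16 (mod 45).
  bit 3 = 0: square 16^2 = 256 ≡ 31 (mod 45).
  bit 4 = 0: square 31^2 = 961 ≡ 16 (mod 45).
Final value: 31^8 ≡ 16 (mod 45).

Final answer: 16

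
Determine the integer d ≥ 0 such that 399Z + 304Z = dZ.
In the PID Z, (a, b) is generated by gcd(a, b). Compute gcd(399, 304) with the extended Euclidean algorithm, tracking rows (r, s, t) with s·399 + t·304 = r:
  row A: (399, 1, 0)   [1·399 + 0·304 = 399]
  row B: (304, 0, 1)   [0·399 + 1·304 = 304]
  399 = 1·304 + 95   → row C = row A − 1·row B = (95, 1, −1)   [check: 1·399 − 1·304 = 95]
  304 = 3·95 + 19   → row D = row B − 3·row C = (19, −3, 4)   [check: −3·399 + 4·304 = 19]
  95 = 5·19 + 0   → remainder 0, stop. gcd = 19 (last nonzero row D).
So gcd(399, 304) = 19, with Bézout identity −3·399 + 4·304 = 19. Containment (⊇): the Bézout identity exhibits 19 as an element of (399, 304), giving (19) ⊆ (399, 304). Containment (⊆): since 19 | 399 and 19 | 304 (399 = 19·21, 304 = 19·16), every Z-linear combination of 399 and 304 is divisible by 19, so (399, 304) ⊆ (19). Therefore (399, 304) = (19), d = 19.

Final answer: (399, 304) = (19); d = 19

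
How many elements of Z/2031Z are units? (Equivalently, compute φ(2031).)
An element a ∈ Z/2031Z is a unit iff gcd(a, 2031) = 1, so the number of units is φ(2031). φ is multiplicative, with φ(p^e) = p^e − p^(e−1). Factorise 2031 = 3 · 677. Then
  φ(2031) = (3 − 1) · (677 − 1) = 2 · 676 = 1352.

Final answer: Z/2031Z has φ(2031) = 1352 units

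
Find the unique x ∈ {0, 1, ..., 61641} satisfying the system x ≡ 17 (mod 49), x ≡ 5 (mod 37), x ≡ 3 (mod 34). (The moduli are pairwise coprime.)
The moduli 49, 37, 34 are pairwise coprime, so by the CRT there is a unique solution mod 49·37·34 = 61642.
Solve by successive substitution. Start with x ≡ 17 (mod 49).
  Combine with x ≡ 5 (mod 37): write x = 17 + 49·t and require 17 + 49·t ≡ 5 (mod 37), i.e. 49·t ≡ 5 − 17 ≡ 25 (mod 37). Since 49^(−1) ≡ 34 (mod 37) (49 ≡ 12 (mod 37)), t ≡ 34·25 ≡ 36 (mod 37). So x ≡ 17 + 49·36 = 1781 (mod 1813).
  Combine with x ≡ 3 (mod 34): write x = 1781 + 1813·t and require 1781 + 1813·t ≡ 3 (mod 34), i.e. 1813·t ≡ 3 − 1781 ≡ 24 (mod 34). Since 1813^(−1) ≡ 31 (mod 34) (1813 ≡ 11 (mod 34)), t ≡ 31·24 ≡ 30 (mod 34). So x ≡ 1781 + 1813·30 = 56171 (mod 61642).
Unique solution in [0, 61642): x = 56171.

Final answer: x ≡ 56171 (mod 61642); the representative in [0, 61642) is 56171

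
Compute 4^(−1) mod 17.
Apply the extended Euclidean algorithm to (17, 4), tracking rows (r, s, t) with s·17 + t·4 = r. Each division r_prev = q·r_cur + r_new produces the new row as (previous row) − q·(current row):
  row A: (17, 1, 0)   [1·17 + 0·4 = 17]
  row B: (4, 0, 1)   [0·17 + 1·4 = 4]
  17 = 4·4 + 1   → row C = row A − 4·row B = (1, 1, −4)   [check: 1·17 − 4·4 = 1]
  4 = 4·1 + 0   → remainder 0, stop. gcd = 1 (last nonzero row C).
The gcd is 1, so 4 is invertible mod 17. The last nonzero row gives 1·17 − 4·4 = 1, so t = −4. So 4^(−1) ≡ −4 ≡ 13 (mod 17). Verify: 4 · 13 = 52 ≡ 1 (mod 17). ✓

Final answer: 4^(−1) ≡ 13 (mod 17)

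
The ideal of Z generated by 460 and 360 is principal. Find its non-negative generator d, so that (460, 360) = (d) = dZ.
(460, 360) = (20); d = 20

In the PID Z, (a, b) is generated by gcd(a, b). Compute gcd(460, 360) with the extended Euclidean algorithm, tracking rows (r, s, t) with s·460 + t·360 = r:
  row A: (460, 1, 0)   [1·460 + 0·360 = 460]
  row B: (360, 0, 1)   [0·460 + 1·360 = 360]
  460 = 1·360 + 100   → row C = row A − 1·row B = (100, 1, −1)   [check: 1·460 − 1·360 = 100]
  360 = 3·100 + 60   → row D = row B − 3·row C = (60, −3, 4)   [check: −3·460 + 4·360 = 60]
  100 = 1·60 + 40   → row E = row C − 1·row D = (40, 4, −5)   [check: 4·460 − 5·360 = 40]
  60 = 1·40 + 20   → row F = row D − 1·row E = (20, −7, 9)   [check: −7·460 + 9·360 = 20]
  40 = 2·20 + 0   → remainder 0, stop. gcd = 20 (last nonzero row F).
So gcd(460, 360) = 20, with Bézout identity −7·460 + 9·360 = 20. Containment (⊇): the Bézout identity exhibits 20 as an element of (460, 360), giving (20) ⊆ (460, 360). Containment (⊆): since 20 | 460 and 20 | 360 (460 = 20·23, 360 = 20·18), every Z-linear combination of 460 and 360 is divisible by 20, so (460, 360) ⊆ (20). Therefore (460, 360) = (20), d = 20.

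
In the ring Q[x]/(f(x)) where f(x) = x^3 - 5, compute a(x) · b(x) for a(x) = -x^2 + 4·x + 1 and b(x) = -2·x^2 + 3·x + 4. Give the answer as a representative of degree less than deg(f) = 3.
First multiply in Q[x] without reducing: a · b = 2·x^4 - 11·x^3 + 6·x^2 + 19·x + 4. Now divide by f(x) = x^3 - 5, eliminating the leading term at each step:
  leading term 2·x^4: subtract (2·x)·f(x) = 2·x^4 - 10·x, leaving -11·x^3 + 6·x^2 + 29·x + 4
  leading term -11·x^3: subtract (-11)·f(x) = 55 - 11·x^3, leaving 6·x^2 + 29·x - 51
The degree is now < 3, so this is the remainder. Hence a · b ≡ 6·x^2 + 29·x - 51 in Q[x]/(f).

Final answer: a · b ≡ 6·x^2 + 29·x - 51 (mod f(x))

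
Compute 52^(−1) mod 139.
52^(−1) ≡ 131 (mod 139)

Apply the extended Euclidean algorithm to (139, 52), tracking rows (r, s, t) with s·139 + t·52 = r. Each division r_prev = q·r_cur + r_new produces the new row as (previous row) − q·(current row):
  row A: (139, 1, 0)   [1·139 + 0·52 = 139]
  row B: (52, 0, 1)   [0·139 + 1·52 = 52]
  139 = 2·52 + 35   → row C = row A − 2·row B = (35, 1, −2)   [check: 1·139 − 2·52 = 35]
  52 = 1·35 + 17   → row D = row B − 1·row C = (17, −1, 3)   [check: −1·139 + 3·52 = 17]
  35 = 2·17 + 1   → row E = row C − 2·row D = (1, 3, −8)   [check: 3·139 − 8·52 = 1]
  17 = 17·1 + 0   → remainder 0, stop. gcd = 1 (last nonzero row E).
The gcd is 1, so 52 is invertible mod 139. The last nonzero row gives 3·139 − 8·52 = 1, so t = −8. So 52^(−1) ≡ −8 ≡ 131 (mod 139). Verify: 52 · 131 = 6812 ≡ 1 (mod 139). ✓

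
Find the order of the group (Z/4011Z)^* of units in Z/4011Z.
|(Z/4011Z)^*| = 2280

(Z/4011Z)^* consists of the classes a with gcd(a, 4011) = 1, so its order is φ(4011). φ is multiplicative, with φ(p^e) = p^e − p^(e−1). Factorise 4011 = 3 · 7 · 191. Then
  φ(4011) = (3 − 1) · (7 − 1) · (191 − 1) = 2 · 6 · 190 = 2280.
Thus |(Z/4011Z)^*| = 2280.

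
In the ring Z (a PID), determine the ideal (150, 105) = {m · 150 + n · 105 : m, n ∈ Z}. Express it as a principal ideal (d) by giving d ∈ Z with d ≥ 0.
(150, 105) = (15); d = 15

In the PID Z, (a, b) is generated by gcd(a, b). Compute gcd(150, 105) with the extended Euclidean algorithm, tracking rows (r, s, t) with s·150 + t·105 = r:
  row A: (150, 1, 0)   [1·150 + 0·105 = 150]
  row B: (105, 0, 1)   [0·150 + 1·105 = 105]
  150 = 1·105 + 45   → row C = row A − 1·row B = (45, 1, −1)   [check: 1·150 − 1·105 = 45]
  105 = 2·45 + 15   → row D = row B − 2·row C = (15, −2, 3)   [check: −2·150 + 3·105 = 15]
  45 = 3·15 + 0   → remainder 0, stop. gcd = 15 (last nonzero row D).
So gcd(150, 105) = 15, with Bézout identity −2·150 + 3·105 = 15. Containment (⊇): the Bézout identity exhibits 15 as an element of (150, 105), giving (15) ⊆ (150, 105). Containment (⊆): since 15 | 150 and 15 | 105 (150 = 15·10, 105 = 15·7), every Z-linear combination of 150 and 105 is divisible by 15, so (150, 105) ⊆ (15). Therefore (150, 105) = (15), d = 15.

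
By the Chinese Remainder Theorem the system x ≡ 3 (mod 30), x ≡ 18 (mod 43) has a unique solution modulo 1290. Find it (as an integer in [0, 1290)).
x ≡ 663 (mod 1290); the representative in [0, 1290) is 663

The moduli 30, 43 are pairwise coprime, so by the CRT there is a unique solution mod 30·43 = 1290.
Solve by successive substitution. Start with x ≡ 3 (mod 30).
  Combine with x ≡ 18 (mod 43): write x = 3 + 30·t and require 3 + 30·t ≡ 18 (mod 43), i.e. 30·t ≡ 18 − 3 ≡ 15 (mod 43). Since 30^(−1) ≡ 33 (mod 43), t ≡ 33·15 ≡ 22 (mod 43). So x ≡ 3 + 30·22 = 663 (mod 1290).
Unique solution in [0, 1290): x = 663.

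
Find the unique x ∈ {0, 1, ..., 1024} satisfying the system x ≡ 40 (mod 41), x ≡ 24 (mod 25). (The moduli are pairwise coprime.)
x ≡ 1024 (mod 1025); the representative in [0, 1025) is 1024

The moduli 41, 25 are pairwise coprime, so by the CRT there is a unique solution mod 41·25 = 1025.
Solve by successive substitution. Start with x ≡ 40 (mod 41).
  Combine with x ≡ 24 (mod 25): write x = 40 + 41·t and require 40 + 41·t ≡ 24 (mod 25), i.e. 41·t ≡ 24 − 40 ≡ 9 (mod 25). Since 41^(−1) ≡ 11 (mod 25) (41 ≡ 16 (mod 25)), t ≡ 11·9 ≡ 24 (mod 25). So x ≡ 40 + 41·24 = 1024 (mod 1025).
Unique solution in [0, 1025): x = 1024.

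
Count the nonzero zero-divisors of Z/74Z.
In Z/74Z each nonzero element is either a unit (gcd with 74 is 1) or a zero-divisor (gcd > 1). The number of units is φ(74): factorise 74 = 2 · 37, so φ(74) = (2 − 1) · (37 − 1) = 1 · 36 = 36. The nonzero elements number 74 − 1 = 73. Hence the nonzero zero-divisors number 73 − 36 = 37.

Final answer: Z/74Z has 37 nonzero zero-divisors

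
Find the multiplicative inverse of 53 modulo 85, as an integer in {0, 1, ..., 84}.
53^(−1) ≡ 77 (mod 85)

Apply the extended Euclidean algorithm to (85, 53), tracking rows (r, s, t) with s·85 + t·53 = r. Each division r_prev = q·r_cur + r_new produces the new row as (previous row) − q·(current row):
  row A: (85, 1, 0)   [1·85 + 0·53 = 85]
  row B: (53, 0, 1)   [0·85 + 1·53 = 53]
  85 = 1·53 + 32   → row C = row A − 1·row B = (32, 1, −1)   [check: 1·85 − 1·53 = 32]
  53 = 1·32 + 21   → row D = row B − 1·row C = (21, −1, 2)   [check: −1·85 + 2·53 = 21]
  32 = 1·21 + 11   → row E = row C − 1·row D = (11, 2, −3)   [check: 2·85 − 3·53 = 11]
  21 = 1·11 + 10   → row F = row D − 1·row E = (10, −3, 5)   [check: −3·85 + 5·53 = 10]
  11 = 1·10 + 1   → row G = row E − 1·row F = (1, 5, −8)   [check: 5·85 − 8·53 = 1]
  10 = 10·1 + 0   → remainder 0, stop. gcd = 1 (last nonzero row G).
The gcd is 1, so 53 is invertible mod 85. The last nonzero row gives 5·85 − 8·53 = 1, so t = −8. So 53^(−1) ≡ −8 ≡ 77 (mod 85). Verify: 53 · 77 = 4081 ≡ 1 (mod 85). ✓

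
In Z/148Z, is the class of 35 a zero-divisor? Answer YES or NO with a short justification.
gcd(35, 148) = 1, so 35 is a unit in Z/148Z (it has a multiplicative inverse). A unit cannot be a zero-divisor: if 35·b ≡ 0 then multiplying both sides by 35^(−1) gives b ≡ 0. So 35 is not a zero-divisor.

Final answer: NO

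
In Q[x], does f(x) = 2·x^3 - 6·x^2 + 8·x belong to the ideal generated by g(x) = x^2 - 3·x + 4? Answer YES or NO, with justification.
YES

In Q[x] the ideal (g) consists of all multiples of g, so f ∈ (g) iff g | f, i.e. iff the remainder of f on division by g is 0. Divide f by g (g is monic, so eliminate the leading term of the running remainder at each step):
  leading term 2·x^3: subtract (2·x)·g(x) = 2·x^3 - 6·x^2 + 8·x, leaving 0
The remainder is 0, so f(x) = g(x) · h(x) with h(x) = 2·x. Hence g | f, i.e. f ∈ (g).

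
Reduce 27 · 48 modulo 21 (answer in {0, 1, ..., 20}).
Reduce the factors first: 27 ≡ 6, 48 ≡ 6 (mod 21), so 27 · 48 ≡ 6 · 6 (mod 21). 6 · 6 = 36. Dividing by 21: 36 = 1·21 + 15. So (27 · 48) mod 21 = 15.

Final answer: 15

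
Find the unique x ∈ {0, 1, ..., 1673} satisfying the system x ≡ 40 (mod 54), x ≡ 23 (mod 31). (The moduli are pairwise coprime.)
x ≡ 364 (mod 1674); the representative in [0, 1674) is 364

The moduli 54, 31 are pairwise coprime, so by the CRT there is a unique solution mod 54·31 = 1674.
Solve by successive substitution. Start with x ≡ 40 (mod 54).
  Combine with x ≡ 23 (mod 31): write x = 40 + 54·t and require 40 + 54·t ≡ 23 (mod 31), i.e. 54·t ≡ 23 − 40 ≡ 14 (mod 31). Since 54^(−1) ≡ 27 (mod 31) (54 ≡ 23 (mod 31)), t ≡ 27·14 ≡ 6 (mod 31). So x ≡ 40 + 54·6 = 364 (mod 1674).
Unique solution in [0, 1674): x = 364.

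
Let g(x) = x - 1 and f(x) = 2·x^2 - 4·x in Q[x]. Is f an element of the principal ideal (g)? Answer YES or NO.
NO

In Q[x] the ideal (g) consists of all multiples of g, so f ∈ (g) iff g | f, i.e. iff the remainder of f on division by g is 0. Divide f by g (g is monic, so eliminate the leading term of the running remainder at each step):
  leading term 2·x^2: subtract (2·x)·g(x) = 2·x^2 - 2·x, leaving -2·x
  leading term -2·x: subtract (-2)·g(x) = 2 - 2·x, leaving -2
The remainder r(x) = -2 ≠ 0 (and deg r < deg g), so g ∤ f, i.e. f ∉ (g).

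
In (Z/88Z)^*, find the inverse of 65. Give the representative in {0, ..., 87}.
Apply the extended Euclidean algorithm to (88, 65), tracking rows (r, s, t) with s·88 + t·65 = r. Each division r_prev = q·r_cur + r_new produces the new row as (previous row) − q·(current row):
  row A: (88, 1, 0)   [1·88 + 0·65 = 88]
  row B: (65, 0, 1)   [0·88 + 1·65 = 65]
  88 = 1·65 + 23   → row C = row A − 1·row B = (23, 1, −1)   [check: 1·88 − 1·65 = 23]
  65 = 2·23 + 19   → row D = row B − 2·row C = (19, −2, 3)   [check: −2·88 + 3·65 = 19]
  23 = 1·19 + 4   → row E = row C − 1·row D = (4, 3, −4)   [check: 3·88 − 4·65 = 4]
  19 = 4·4 + 3   → row F = row D − 4·row E = (3, −14, 19)   [check: −14·88 + 19·65 = 3]
  4 = 1·3 + 1   → row G = row E − 1·row F = (1, 17, −23)   [check: 17·88 − 23·65 = 1]
  3 = 3·1 + 0   → remainder 0, stop. gcd = 1 (last nonzero row G).
The gcd is 1, so 65 is invertible mod 88. The last nonzero row gives 17·88 − 23·65 = 1, so t = −23. So 65^(−1) ≡ −23 ≡ 65 (mod 88). Verify: 65 · 65 = 4225 ≡ 1 (mod 88). ✓

Final answer: 65^(−1) ≡ 65 (mod 88)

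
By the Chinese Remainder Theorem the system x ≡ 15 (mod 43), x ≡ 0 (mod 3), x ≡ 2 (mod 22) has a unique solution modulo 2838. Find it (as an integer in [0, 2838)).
The moduli 43, 3, 22 are pairwise coprime, so by the CRT there is a unique solution mod 43·3·22 = 2838.
Solve by successive substitution. Start with x ≡ 15 (mod 43).
  Combine with x ≡ 0 (mod 3): write x = 15 + 43·t and require 15 + 43·t ≡ 0 (mod 3), i.e. 43·t ≡ 0 − 15 ≡ 0 (mod 3). Since 43^(−1) ≡ 1 (mod 3) (43 ≡ 1 (mod 3)), t ≡ 1·0 ≡ 0 (mod 3). So x ≡ 15 + 43·0 = 15 (mod 129).
  Combine with x ≡ 2 (mod 22): write x = 15 + 129·t and require 15 + 129·t ≡ 2 (mod 22), i.e. 129·t ≡ 2 − 15 ≡ 9 (mod 22). Since 129^(−1) ≡ 7 (mod 22) (129 ≡ 19 (mod 22)), t ≡ 7·9 ≡ 19 (mod 22). So x ≡ 15 + 129·19 = 2466 (mod 2838).
Unique solution in [0, 2838): x = 2466.

Final answer: x ≡ 2466 (mod 2838); the representative in [0, 2838) is 2466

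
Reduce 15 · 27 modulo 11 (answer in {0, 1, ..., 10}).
9

Reduce the factors first: 15 ≡ 4, 27 ≡ 5 (mod 11), so 15 · 27 ≡ 4 · 5 (mod 11). 4 · 5 = 20. Dividing by 11: 20 = 1·11 + 9. So (15 · 27) mod 11 = 9.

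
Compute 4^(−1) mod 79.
4^(−1) ≡ 20 (mod 79)

Apply the extended Euclidean algorithm to (79, 4), tracking rows (r, s, t) with s·79 + t·4 = r. Each division r_prev = q·r_cur + r_new produces the new row as (previous row) − q·(current row):
  row A: (79, 1, 0)   [1·79 + 0·4 = 79]
  row B: (4, 0, 1)   [0·79 + 1·4 = 4]
  79 = 19·4 + 3   → row C = row A − 19·row B = (3, 1, −19)   [check: 1·79 − 19·4 = 3]
  4 = 1·3 + 1   → row D = row B − 1·row C = (1, −1, 20)   [check: −1·79 + 20·4 = 1]
  3 = 3·1 + 0   → remainder 0, stop. gcd = 1 (last nonzero row D).
The gcd is 1, so 4 is invertible mod 79. The last nonzero row gives −1·79 + 20·4 = 1, so t = 20. So 4^(−1) ≡ 20 (mod 79). Verify: 4 · 20 = 80 ≡ 1 (mod 79). ✓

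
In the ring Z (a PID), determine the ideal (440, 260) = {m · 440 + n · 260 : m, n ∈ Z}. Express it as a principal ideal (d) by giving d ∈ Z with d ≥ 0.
In the PID Z, (a, b) is generated by gcd(a, b). Compute gcd(440, 260) with the extended Euclidean algorithm, tracking rows (r, s, t) with s·440 + t·260 = r:
  row A: (440, 1, 0)   [1·440 + 0·260 = 440]
  row B: (260, 0, 1)   [0·440 + 1·260 = 260]
  440 = 1·260 + 180   → row C = row A − 1·row B = (180, 1, −1)   [check: 1·440 − 1·260 = 180]
  260 = 1·180 + 80   → row D = row B − 1·row C = (80, −1, 2)   [check: −1·440 + 2·260 = 80]
  180 = 2·80 + 20   → row E = row C − 2·row D = (20, 3, −5)   [check: 3·440 − 5·260 = 20]
  80 = 4·20 + 0   → remainder 0, stop. gcd = 20 (last nonzero row E).
So gcd(440, 260) = 20, with Bézout identity 3·440 − 5·260 = 20. Containment (⊇): the Bézout identity exhibits 20 as an element of (440, 260), giving (20) ⊆ (440, 260). Containment (⊆): since 20 | 440 and 20 | 260 (440 = 20·22, 260 = 20·13), every Z-linear combination of 440 and 260 is divisible by 20, so (440, 260) ⊆ (20). Therefore (440, 260) = (20), d = 20.

Final answer: (440, 260) = (20); d = 20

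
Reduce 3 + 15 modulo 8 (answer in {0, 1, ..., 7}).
2

Reduce the summands first: 15 ≡ 7 (mod 8), so 3 + 15 ≡ 3 + 7 (mod 8). 3 + 7 = 10; 10 = 1·8 + 2, so (3 + 15) mod 8 = 2.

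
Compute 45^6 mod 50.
25

Use repeated squaring. Binary(6) = 110. Walk through the bits of the exponent 6 left-to-right: at each bit after the leading one, square the running value, then multiply by 45 if the bit is 1 (always reducing mod 50):
  bit 1 = 1 (leading): start with 45.
  bit 2 = 1: square 45^2 = 2025 ≡ 25; bit is 1, so multiply 25·45 = 1125 ≡ 25 (mod 50).
  bit 3 = 0: square 25^2 = 625 ≡ 25 (mod 50).
Final value: 45^6 ≡ 25 (mod 50).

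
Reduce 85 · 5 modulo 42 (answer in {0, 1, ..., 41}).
Reduce the factors first: 85 ≡ 1 (mod 42), so 85 · 5 ≡ 1 · 5 (mod 42). 1 · 5 = 5. Dividing by 42: 5 = 0·42 + 5. So (85 · 5) mod 42 = 5.

Final answer: 5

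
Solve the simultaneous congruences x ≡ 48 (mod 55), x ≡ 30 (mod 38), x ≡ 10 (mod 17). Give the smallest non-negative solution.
x ≡ 30848 (mod 35530); the representative in [0, 35530) is 30848

The moduli 55, 38, 17 are pairwise coprime, so by the CRT there is a unique solution mod 55·38·17 = 35530.
Solve by successive substitution. Start with x ≡ 48 (mod 55).
  Combine with x ≡ 30 (mod 38): write x = 48 + 55·t and require 48 + 55·t ≡ 30 (mod 38), i.e. 55·t ≡ 30 − 48 ≡ 20 (mod 38). Since 55^(−1) ≡ 9 (mod 38) (55 ≡ 17 (mod 38)), t ≡ 9·20 ≡ 28 (mod 38). So x ≡ 48 + 55·28 = 1588 (mod 2090).
  Combine with x ≡ 10 (mod 17): write x = 1588 + 2090·t and require 1588 + 2090·t ≡ 10 (mod 17), i.e. 2090·t ≡ 10 − 1588 ≡ 3 (mod 17). Since 2090^(−1) ≡ 16 (mod 17) (2090 ≡ 16 (mod 17)), t ≡ 16·3 ≡ 14 (mod 17). So x ≡ 1588 + 2090·14 = 30848 (mod 35530).
Unique solution in [0, 35530): x = 30848.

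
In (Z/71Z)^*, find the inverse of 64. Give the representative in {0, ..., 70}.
Apply the extended Euclidean algorithm to (71, 64), tracking rows (r, s, t) with s·71 + t·64 = r. Each division r_prev = q·r_cur + r_new produces the new row as (previous row) − q·(current row):
  row A: (71, 1, 0)   [1·71 + 0·64 = 71]
  row B: (64, 0, 1)   [0·71 + 1·64 = 64]
  71 = 1·64 + 7   → row C = row A − 1·row B = (7, 1, −1)   [check: 1·71 − 1·64 = 7]
  64 = 9·7 + 1   → row D = row B − 9·row C = (1, −9, 10)   [check: −9·71 + 10·64 = 1]
  7 = 7·1 + 0   → remainder 0, stop. gcd = 1 (last nonzero row D).
The gcd is 1, so 64 is invertible mod 71. The last nonzero row gives −9·71 + 10·64 = 1, so t = 10. So 64^(−1) ≡ 10 (mod 71). Verify: 64 · 10 = 640 ≡ 1 (mod 71). ✓

Final answer: 64^(−1) ≡ 10 (mod 71)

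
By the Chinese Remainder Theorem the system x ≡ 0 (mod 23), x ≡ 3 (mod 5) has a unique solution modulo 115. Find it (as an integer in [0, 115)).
x ≡ 23 (mod 115); the representative in [0, 115) is 23

The moduli 23, 5 are pairwise coprime, so by the CRT there is a unique solution mod 23·5 = 115.
Solve by successive substitution. Start with x ≡ 0 (mod 23).
  Combine with x ≡ 3 (mod 5): write x = 23·t and require 23·t ≡ 3 (mod 5). Since 23^(−1) ≡ 2 (mod 5) (23 ≡ 3 (mod 5)), t ≡ 2·3 ≡ 1 (mod 5). So x ≡ 23·1 = 23 (mod 115).
Unique solution in [0, 115): x = 23.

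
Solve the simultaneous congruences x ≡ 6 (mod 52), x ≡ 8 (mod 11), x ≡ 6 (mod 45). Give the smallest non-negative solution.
The moduli 52, 11, 45 are pairwise coprime, so by the CRT there is a unique solution mod 52·11·45 = 25740.
Solve by successive substitution. Start with x ≡ 6 (mod 52).
  Combine with x ≡ 8 (mod 11): write x = 6 + 52·t and require 6 + 52·t ≡ 8 (mod 11), i.e. 52·t ≡ 8 − 6 ≡ 2 (mod 11). Since 52^(−1) ≡ 7 (mod 11) (52 ≡ 8 (mod 11)), t ≡ 7·2 ≡ 3 (mod 11). So x ≡ 6 + 52·3 = 162 (mod 572).
  Combine with x ≡ 6 (mod 45): write x = 162 + 572·t and require 162 + 572·t ≡ 6 (mod 45), i.e. 572·t ≡ 6 − 162 ≡ 24 (mod 45). Since 572^(−1) ≡ 38 (mod 45) (572 ≡ 32 (mod 45)), t ≡ 38·24 ≡ 12 (mod 45). So x ≡ 162 + 572·12 = 7026 (mod 25740).
Unique solution in [0, 25740): x = 7026.

Final answer: x ≡ 7026 (mod 25740); the representative in [0, 25740) is 7026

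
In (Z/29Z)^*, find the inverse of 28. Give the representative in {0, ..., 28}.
28^(−1) ≡ 28 (mod 29)

Apply the extended Euclidean algorithm to (29, 28), tracking rows (r, s, t) with s·29 + t·28 = r. Each division r_prev = q·r_cur + r_new produces the new row as (previous row) − q·(current row):
  row A: (29, 1, 0)   [1·29 + 0·28 = 29]
  row B: (28, 0, 1)   [0·29 + 1·28 = 28]
  29 = 1·28 + 1   → row C = row A − 1·row B = (1, 1, −1)   [check: 1·29 − 1·28 = 1]
  28 = 28·1 + 0   → remainder 0, stop. gcd = 1 (last nonzero row C).
The gcd is 1, so 28 is invertible mod 29. The last nonzero row gives 1·29 − 1·28 = 1, so t = −1. So 28^(−1) ≡ −1 ≡ 28 (mod 29). Verify: 28 · 28 = 784 ≡ 1 (mod 29). ✓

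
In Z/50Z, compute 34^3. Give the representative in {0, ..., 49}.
Use repeated squaring. Binary(3) = 11. Walk through the bits of the exponent 3 left-to-right: at each bit after the leading one, square the running value, then multiply by 34 if the bit is 1 (always reducing mod 50):
  bit 1 = 1 (leading): start with 34.
  bit 2 = 1: square 34^2 = 1156 ≡ 6; bit is 1, so multiply 6·34 = 204 ≡ 4 (mod 50).
Final value: 34^3 ≡ 4 (mod 50).

Final answer: 4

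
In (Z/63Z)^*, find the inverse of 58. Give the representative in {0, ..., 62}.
Apply the extended Euclidean algorithm to (63, 58), tracking rows (r, s, t) with s·63 + t·58 = r. Each division r_prev = q·r_cur + r_new produces the new row as (previous row) − q·(current row):
  row A: (63, 1, 0)   [1·63 + 0·58 = 63]
  row B: (58, 0, 1)   [0·63 + 1·58 = 58]
  63 = 1·58 + 5   → row C = row A − 1·row B = (5, 1, −1)   [check: 1·63 − 1·58 = 5]
  58 = 11·5 + 3   → row D = row B − 11·row C = (3, −11, 12)   [check: −11·63 + 12·58 = 3]
  5 = 1·3 + 2   → row E = row C − 1·row D = (2, 12, −13)   [check: 12·63 − 13·58 = 2]
  3 = 1·2 + 1   → row F = row D − 1·row E = (1, −23, 25)   [check: −23·63 + 25·58 = 1]
  2 = 2·1 + 0   → remainder 0, stop. gcd = 1 (last nonzero row F).
The gcd is 1, so 58 is invertible mod 63. The last nonzero row gives −23·63 + 25·58 = 1, so t = 25. So 58^(−1) ≡ 25 (mod 63). Verify: 58 · 25 = 1450 ≡ 1 (mod 63). ✓

Final answer: 58^(−1) ≡ 25 (mod 63)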